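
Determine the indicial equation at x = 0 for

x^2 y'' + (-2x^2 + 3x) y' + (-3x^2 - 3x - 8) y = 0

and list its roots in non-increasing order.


Divide by x^2 to reach normal form y'' + P_1(x) y' + P_2(x) y = 0 with P_1(x) = -2 + 3/x and P_2(x) = -3 - 3/x - 8/x^2.
x = 0 is a singular point because the y'-coefficient -2 + 3/x has a pole at x = 0 and the y-coefficient -3 - 3/x - 8/x^2 has a pole at x = 0.
It is a regular singular point because x P_1(x) = p(x) = 3 - 2x and x^2 P_2(x) = q(x) = -3x^2 - 3x - 8 are polynomials, hence analytic at x = 0.
p(0) = 3,  q(0) = -8.
Indicial equation: r(r-1) + p(0) r + q(0) = 0, i.e. r^2 + (p(0) - 1) r + q(0) = 0, i.e. r^2 + 2 r - 8 = 0.
Discriminant: (2)^2 - 4(-8) = 36, so r = (-2 ± 6)/2.
Solving: r_1 = 2, r_2 = -4.

indicial: r^2 + 2 r - 8 = 0; roots r_1 = 2, r_2 = -4


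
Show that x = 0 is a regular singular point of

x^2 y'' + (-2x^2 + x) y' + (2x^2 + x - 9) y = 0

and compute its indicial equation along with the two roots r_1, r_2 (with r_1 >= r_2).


Divide by x^2 to reach normal form y'' + P_1(x) y' + P_2(x) y = 0 with P_1(x) = -2 + 1/x and P_2(x) = 2 + 1/x - 9/x^2.
x = 0 is a singular point because the y'-coefficient -2 + 1/x has a pole at x = 0 and the y-coefficient 2 + 1/x - 9/x^2 has a pole at x = 0.
It is a regular singular point because x P_1(x) = p(x) = 1 - 2x and x^2 P_2(x) = q(x) = 2x^2 + x - 9 are polynomials, hence analytic at x = 0.
p(0) = 1,  q(0) = -9.
Indicial equation: r(r-1) + p(0) r + q(0) = 0, i.e. r^2 + (p(0) - 1) r + q(0) = 0, i.e. r^2 - 9 = 0.
Discriminant: (0)^2 - 4(-9) = 36, so r = (0 ± 6)/2.
Solving: r_1 = 3, r_2 = -3.

indicial: r^2 - 9 = 0; roots r_1 = 3, r_2 = -3


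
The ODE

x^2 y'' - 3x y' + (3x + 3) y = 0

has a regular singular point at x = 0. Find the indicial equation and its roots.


Divide by x^2 to reach normal form y'' + P_1(x) y' + P_2(x) y = 0 with P_1(x) = -3/x and P_2(x) = 3/x + 3/x^2.
x = 0 is a singular point because the y'-coefficient -3/x has a pole at x = 0 and the y-coefficient 3/x + 3/x^2 has a pole at x = 0.
It is a regular singular point because x P_1(x) = p(x) = -3 and x^2 P_2(x) = q(x) = 3x + 3 are polynomials, hence analytic at x = 0.
p(0) = -3,  q(0) = 3.
Indicial equation: r(r-1) + p(0) r + q(0) = 0, i.e. r^2 + (p(0) - 1) r + q(0) = 0, i.e. r^2 - 4 r + 3 = 0.
Discriminant: (-4)^2 - 4(3) = 4, so r = (4 ± 2)/2.
Solving: r_1 = 3, r_2 = 1.

indicial: r^2 - 4 r + 3 = 0; roots r_1 = 3, r_2 = 1


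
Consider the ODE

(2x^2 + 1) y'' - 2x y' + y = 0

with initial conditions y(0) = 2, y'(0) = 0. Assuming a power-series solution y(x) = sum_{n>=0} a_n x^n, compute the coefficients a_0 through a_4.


Ansatz: y(x) = sum_{n>=0} a_n x^n, so y'(x) = sum_{n>=1} n a_n x^(n-1) and y''(x) = sum_{n>=2} n(n-1) a_n x^(n-2).
Substitute into P(x) y'' + Q(x) y' + R(x) y = 0 with P(x) = 2x^2 + 1, Q(x) = -2x, R(x) = 1, and match powers of x.
Initial conditions: a_0 = 2, a_1 = 0.
Setting the coefficient of each power of x to zero and solving order by order (substituting the coefficients already found):
  x^0: 2 a_2 + a_0 = 0  ->  2 a_2 = -a_0 = -2  ->  a_2 = -1
  x^1: 6 a_3 - a_1 = 0  ->  6 a_3 = a_1 = 0  ->  a_3 = 0
  x^2: 12 a_4 + a_2 = 0  ->  12 a_4 = -a_2 = 1  ->  a_4 = 1/12
Truncated series: y(x) = 2 - x^2 + (1/12) x^4 + O(x^5).

a_0 = 2; a_1 = 0; a_2 = -1; a_3 = 0; a_4 = 1/12


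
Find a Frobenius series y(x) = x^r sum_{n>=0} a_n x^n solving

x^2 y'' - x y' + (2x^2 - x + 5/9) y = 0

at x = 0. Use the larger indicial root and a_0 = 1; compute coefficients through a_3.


Write in Frobenius form y'' + (p(x)/x) y' + (q(x)/x^2) y = 0:
  p(x) = -1,  q(x) = 2x^2 - x + 5/9.
Indicial equation: r(r-1) + (-1) r + (5/9) = 0 -> roots r_1 = 5/3, r_2 = 1/3.
Take r = r_1 = 5/3. Let y(x) = x^r sum_{n>=0} a_n x^n with a_0 = 1.
Substitute y = x^r sum a_n x^n and match x^{r+n}. The recurrence is
  D(n) a_n - 1 a_{n-1} + 2 a_{n-2} = 0,  where D(n) = (r+n)(r+n-1) + (-1)(r+n) + (5/9).
  a_n = [1 a_{n-1} - 2 a_{n-2}] / D(n).
Since the indicial polynomial factors as (r - r_1)(r - r_2), D(n) = (r_1 + n - r_1)(r_1 + n - r_2) = n(n + 4/3).
Evaluating step by step (a_0 = 1):
  n = 1: D(1) = 1(1 + 4/3) = 7/3; numerator = 1(1) = 1; a_1 = (1)/(7/3) = 3/7
  n = 2: D(2) = 2(2 + 4/3) = 20/3; numerator = 1(3/7) - 2(1) = -11/7; a_2 = (-11/7)/(20/3) = -33/140
  n = 3: D(3) = 3(3 + 4/3) = 13; numerator = 1(-33/140) - 2(3/7) = -153/140; a_3 = (-153/140)/(13) = -153/1820

r = 5/3; a_0 = 1; a_1 = 3/7; a_2 = -33/140; a_3 = -153/1820


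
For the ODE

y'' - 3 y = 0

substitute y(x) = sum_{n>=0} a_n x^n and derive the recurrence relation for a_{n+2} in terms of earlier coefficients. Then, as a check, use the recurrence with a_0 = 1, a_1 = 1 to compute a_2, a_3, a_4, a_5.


Substitute y = sum_n a_n x^n into y'' + (const) y = 0.
y''(x) = sum_{n>=0} (n+2)(n+1) a_{n+2} x^n.
The ODE becomes sum_n [(n+2)(n+1) a_{n+2} - 3 a_n] x^n = 0.
Setting each coefficient to zero gives the recurrence:
  (n+2)(n+1) a_{n+2} - 3 a_n = 0,
  a_{n+2} = 3 / ((n+1)(n+2)) a_n.

Check with a_0 = 1, a_1 = 1 (apply the recurrence for n = 0, 1, 2, 3): a_0 = 1, a_1 = 1, a_2 = 3/2, a_3 = 1/2, a_4 = 3/8, a_5 = 3/40.

a_{n+2} = 3/((n+1)(n+2)) * a_n; check: a_0 = 1, a_1 = 1, a_2 = 3/2, a_3 = 1/2, a_4 = 3/8, a_5 = 3/40


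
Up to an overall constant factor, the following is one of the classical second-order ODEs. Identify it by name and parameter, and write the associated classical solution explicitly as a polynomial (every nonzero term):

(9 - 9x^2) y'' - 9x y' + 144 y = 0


All three coefficients share the factor 9; dividing through by 9 gives  (1 - x^2) y'' - x y' + 16 y = 0.
This matches the Chebyshev equation (1 - x^2) y'' - x y' + n^2 y = 0 (note the -x y' term, not -2x y') with n^2 = 16, so n = 4; the polynomial solution is T_4(x).
With y = sum_k a_k x^k, matching x^k gives (k+2)(k+1) a_{k+2} = (k^2 - n^2) a_k = (k - 4)(k + 4) a_k. The right side vanishes at k = 4, so the series with the parity of 4 terminates at degree 4.
Standard normalization: leading coefficient of T_n is 2^(n-1), so a_4 = 2^3 = 8. Work downward with a_k = (k+1)(k+2) a_{k+2} / ((k - 4)(k + 4)):
  a_2 = (3)(4)(8) / ((2 - 4)(2 + 4)) = 96/(-12) = -8
  a_0 = (1)(2)(-8) / ((0 - 4)(0 + 4)) = -16/(-16) = 1
Hence T_4(x) = 8 x^4 - 8 x^2 + 1.

T_4(x); series = 8 x^4 - 8 x^2 + 1


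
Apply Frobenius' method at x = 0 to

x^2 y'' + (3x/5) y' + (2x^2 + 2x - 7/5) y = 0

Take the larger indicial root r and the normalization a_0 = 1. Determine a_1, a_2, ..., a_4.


Write in Frobenius form y'' + (p(x)/x) y' + (q(x)/x^2) y = 0:
  p(x) = 3/5,  q(x) = 2x^2 + 2x - 7/5.
Indicial equation: r(r-1) + (3/5) r + (-7/5) = 0 -> roots r_1 = 7/5, r_2 = -1.
Take r = r_1 = 7/5. Let y(x) = x^r sum_{n>=0} a_n x^n with a_0 = 1.
Substitute y = x^r sum a_n x^n and match x^{r+n}. The recurrence is
  D(n) a_n + 2 a_{n-1} + 2 a_{n-2} = 0,  where D(n) = (r+n)(r+n-1) + (3/5)(r+n) + (-7/5).
  a_n = [-2 a_{n-1} - 2 a_{n-2}] / D(n).
Since the indicial polynomial factors as (r - r_1)(r - r_2), D(n) = (r_1 + n - r_1)(r_1 + n - r_2) = n(n + 12/5).
Evaluating step by step (a_0 = 1):
  n = 1: D(1) = 1(1 + 12/5) = 17/5; numerator = -2(1) = -2; a_1 = (-2)/(17/5) = -10/17
  n = 2: D(2) = 2(2 + 12/5) = 44/5; numerator = -2(-10/17) - 2(1) = -14/17; a_2 = (-14/17)/(44/5) = -35/374
  n = 3: D(3) = 3(3 + 12/5) = 81/5; numerator = -2(-35/374) - 2(-10/17) = 15/11; a_3 = (15/11)/(81/5) = 25/297
  n = 4: D(4) = 4(4 + 12/5) = 128/5; numerator = -2(25/297) - 2(-35/374) = 95/5049; a_4 = (95/5049)/(128/5) = 475/646272

r = 7/5; a_0 = 1; a_1 = -10/17; a_2 = -35/374; a_3 = 25/297; a_4 = 475/646272


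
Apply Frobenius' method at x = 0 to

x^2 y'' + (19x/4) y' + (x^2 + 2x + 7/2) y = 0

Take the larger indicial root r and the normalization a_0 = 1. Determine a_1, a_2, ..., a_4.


Write in Frobenius form y'' + (p(x)/x) y' + (q(x)/x^2) y = 0:
  p(x) = 19/4,  q(x) = x^2 + 2x + 7/2.
Indicial equation: r(r-1) + (19/4) r + (7/2) = 0 -> roots r_1 = -7/4, r_2 = -2.
Take r = r_1 = -7/4. Let y(x) = x^r sum_{n>=0} a_n x^n with a_0 = 1.
Substitute y = x^r sum a_n x^n and match x^{r+n}. The recurrence is
  D(n) a_n + 2 a_{n-1} + 1 a_{n-2} = 0,  where D(n) = (r+n)(r+n-1) + (19/4)(r+n) + (7/2).
  a_n = [-2 a_{n-1} - 1 a_{n-2}] / D(n).
Since the indicial polynomial factors as (r - r_1)(r - r_2), D(n) = (r_1 + n - r_1)(r_1 + n - r_2) = n(n + 1/4).
Evaluating step by step (a_0 = 1):
  n = 1: D(1) = 1(1 + 1/4) = 5/4; numerator = -2(1) = -2; a_1 = (-2)/(5/4) = -8/5
  n = 2: D(2) = 2(2 + 1/4) = 9/2; numerator = -2(-8/5) - 1(1) = 11/5; a_2 = (11/5)/(9/2) = 22/45
  n = 3: D(3) = 3(3 + 1/4) = 39/4; numerator = -2(22/45) - 1(-8/5) = 28/45; a_3 = (28/45)/(39/4) = 112/1755
  n = 4: D(4) = 4(4 + 1/4) = 17; numerator = -2(112/1755) - 1(22/45) = -1082/1755; a_4 = (-1082/1755)/(17) = -1082/29835

r = -7/4; a_0 = 1; a_1 = -8/5; a_2 = 22/45; a_3 = 112/1755; a_4 = -1082/29835


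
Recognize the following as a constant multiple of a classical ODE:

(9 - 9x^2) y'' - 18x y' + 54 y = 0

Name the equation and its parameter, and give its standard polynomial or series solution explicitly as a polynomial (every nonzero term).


All three coefficients share the factor 9; dividing through by 9 gives  (1 - x^2) y'' - 2x y' + 6 y = 0.
This matches the Legendre equation (1 - x^2) y'' - 2x y' + n(n+1) y = 0 (note the -2x y' term) with n(n+1) = 6, so n = 2; the polynomial solution is P_2(x).
With y = sum_k a_k x^k, matching x^k gives (k+2)(k+1) a_{k+2} = [k(k+1) - n(n+1)] a_k = (k - 2)(k + 3) a_k. The right side vanishes at k = 2, so the series with the parity of 2 terminates at degree 2.
Standard normalization (P_n(1) = 1): leading coefficient (2n)!/(2^n (n!)^2) = 24/(4*4) = 3/2, so a_2 = 3/2. Work downward with a_k = (k+1)(k+2) a_{k+2} / ((k - 2)(k + 3)):
  a_0 = (1)(2)(3/2) / ((0 - 2)(0 + 3)) = 3/(-6) = -1/2
Hence P_2(x) = 3 x^2/2 - 1/2.

P_2(x); series = 3 x^2/2 - 1/2


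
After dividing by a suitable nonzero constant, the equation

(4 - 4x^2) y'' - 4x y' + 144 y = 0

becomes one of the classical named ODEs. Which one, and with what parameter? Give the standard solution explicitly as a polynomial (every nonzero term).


All three coefficients share the factor 4; dividing through by 4 gives  (1 - x^2) y'' - x y' + 36 y = 0.
This matches the Chebyshev equation (1 - x^2) y'' - x y' + n^2 y = 0 (note the -x y' term, not -2x y') with n^2 = 36, so n = 6; the polynomial solution is T_6(x).
With y = sum_k a_k x^k, matching x^k gives (k+2)(k+1) a_{k+2} = (k^2 - n^2) a_k = (k - 6)(k + 6) a_k. The right side vanishes at k = 6, so the series with the parity of 6 terminates at degree 6.
Standard normalization: leading coefficient of T_n is 2^(n-1), so a_6 = 2^5 = 32. Work downward with a_k = (k+1)(k+2) a_{k+2} / ((k - 6)(k + 6)):
  a_4 = (5)(6)(32) / ((4 - 6)(4 + 6)) = 960/(-20) = -48
  a_2 = (3)(4)(-48) / ((2 - 6)(2 + 6)) = -576/(-32) = 18
  a_0 = (1)(2)(18) / ((0 - 6)(0 + 6)) = 36/(-36) = -1
Hence T_6(x) = 32 x^6 - 48 x^4 + 18 x^2 - 1.

T_6(x); series = 32 x^6 - 48 x^4 + 18 x^2 - 1


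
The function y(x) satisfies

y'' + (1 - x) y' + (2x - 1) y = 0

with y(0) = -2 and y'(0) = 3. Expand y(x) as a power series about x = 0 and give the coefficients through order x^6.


Ansatz: y(x) = sum_{n>=0} a_n x^n, so y'(x) = sum_{n>=1} n a_n x^(n-1) and y''(x) = sum_{n>=2} n(n-1) a_n x^(n-2).
Substitute into P(x) y'' + Q(x) y' + R(x) y = 0 with P(x) = 1, Q(x) = 1 - x, R(x) = 2x - 1, and match powers of x.
Initial conditions: a_0 = -2, a_1 = 3.
Setting the coefficient of each power of x to zero and solving order by order (substituting the coefficients already found):
  x^0: 2 a_2 + a_1 - a_0 = 0  ->  2 a_2 = -a_1 + a_0 = -5  ->  a_2 = -5/2
  x^1: 6 a_3 + 2 a_2 - 2 a_1 + 2 a_0 = 0  ->  6 a_3 = -2 a_2 + 2 a_1 - 2 a_0 = 15  ->  a_3 = 5/2
  x^2: 12 a_4 + 3 a_3 - 3 a_2 + 2 a_1 = 0  ->  12 a_4 = -3 a_3 + 3 a_2 - 2 a_1 = -21  ->  a_4 = -7/4
  x^3: 20 a_5 + 4 a_4 - 4 a_3 + 2 a_2 = 0  ->  20 a_5 = -4 a_4 + 4 a_3 - 2 a_2 = 22  ->  a_5 = 11/10
  x^4: 30 a_6 + 5 a_5 - 5 a_4 + 2 a_3 = 0  ->  30 a_6 = -5 a_5 + 5 a_4 - 2 a_3 = -77/4  ->  a_6 = -77/120
Truncated series: y(x) = -2 + 3 x - (5/2) x^2 + (5/2) x^3 - (7/4) x^4 + (11/10) x^5 - (77/120) x^6 + O(x^7).

a_0 = -2; a_1 = 3; a_2 = -5/2; a_3 = 5/2; a_4 = -7/4; a_5 = 11/10; a_6 = -77/120


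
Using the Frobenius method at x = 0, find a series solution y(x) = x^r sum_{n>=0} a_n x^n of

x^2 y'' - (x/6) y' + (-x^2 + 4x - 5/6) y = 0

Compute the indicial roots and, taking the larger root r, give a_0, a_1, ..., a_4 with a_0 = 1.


Write in Frobenius form y'' + (p(x)/x) y' + (q(x)/x^2) y = 0:
  p(x) = -1/6,  q(x) = -x^2 + 4x - 5/6.
Indicial equation: r(r-1) + (-1/6) r + (-5/6) = 0 -> roots r_1 = 5/3, r_2 = -1/2.
Take r = r_1 = 5/3. Let y(x) = x^r sum_{n>=0} a_n x^n with a_0 = 1.
Substitute y = x^r sum a_n x^n and match x^{r+n}. The recurrence is
  D(n) a_n + 4 a_{n-1} - 1 a_{n-2} = 0,  where D(n) = (r+n)(r+n-1) + (-1/6)(r+n) + (-5/6).
  a_n = [-4 a_{n-1} + 1 a_{n-2}] / D(n).
Since the indicial polynomial factors as (r - r_1)(r - r_2), D(n) = (r_1 + n - r_1)(r_1 + n - r_2) = n(n + 13/6).
Evaluating step by step (a_0 = 1):
  n = 1: D(1) = 1(1 + 13/6) = 19/6; numerator = -4(1) = -4; a_1 = (-4)/(19/6) = -24/19
  n = 2: D(2) = 2(2 + 13/6) = 25/3; numerator = -4(-24/19) + 1(1) = 115/19; a_2 = (115/19)/(25/3) = 69/95
  n = 3: D(3) = 3(3 + 13/6) = 31/2; numerator = -4(69/95) + 1(-24/19) = -396/95; a_3 = (-396/95)/(31/2) = -792/2945
  n = 4: D(4) = 4(4 + 13/6) = 74/3; numerator = -4(-792/2945) + 1(69/95) = 5307/2945; a_4 = (5307/2945)/(74/3) = 15921/217930

r = 5/3; a_0 = 1; a_1 = -24/19; a_2 = 69/95; a_3 = -792/2945; a_4 = 15921/217930


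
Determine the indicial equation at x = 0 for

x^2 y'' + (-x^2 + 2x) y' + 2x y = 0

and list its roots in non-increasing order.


Divide by x^2 to reach normal form y'' + P_1(x) y' + P_2(x) y = 0 with P_1(x) = -1 + 2/x and P_2(x) = 2/x.
x = 0 is a singular point because the y'-coefficient -1 + 2/x has a pole at x = 0 and the y-coefficient 2/x has a pole at x = 0.
It is a regular singular point because x P_1(x) = p(x) = 2 - x and x^2 P_2(x) = q(x) = 2x are polynomials, hence analytic at x = 0.
p(0) = 2,  q(0) = 0.
Indicial equation: r(r-1) + p(0) r + q(0) = 0, i.e. r^2 + (p(0) - 1) r + q(0) = 0, i.e. r^2 + 1 r = 0.
Discriminant: (1)^2 - 4(0) = 1, so r = (-1 ± 1)/2.
Solving: r_1 = 0, r_2 = -1.

indicial: r^2 + 1 r = 0; roots r_1 = 0, r_2 = -1


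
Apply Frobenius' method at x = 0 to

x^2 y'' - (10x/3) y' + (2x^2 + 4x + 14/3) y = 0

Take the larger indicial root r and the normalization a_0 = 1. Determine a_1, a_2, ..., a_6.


Write in Frobenius form y'' + (p(x)/x) y' + (q(x)/x^2) y = 0:
  p(x) = -10/3,  q(x) = 2x^2 + 4x + 14/3.
Indicial equation: r(r-1) + (-10/3) r + (14/3) = 0 -> roots r_1 = 7/3, r_2 = 2.
Take r = r_1 = 7/3. Let y(x) = x^r sum_{n>=0} a_n x^n with a_0 = 1.
Substitute y = x^r sum a_n x^n and match x^{r+n}. The recurrence is
  D(n) a_n + 4 a_{n-1} + 2 a_{n-2} = 0,  where D(n) = (r+n)(r+n-1) + (-10/3)(r+n) + (14/3).
  a_n = [-4 a_{n-1} - 2 a_{n-2}] / D(n).
Since the indicial polynomial factors as (r - r_1)(r - r_2), D(n) = (r_1 + n - r_1)(r_1 + n - r_2) = n(n + 1/3).
Evaluating step by step (a_0 = 1):
  n = 1: D(1) = 1(1 + 1/3) = 4/3; numerator = -4(1) = -4; a_1 = (-4)/(4/3) = -3
  n = 2: D(2) = 2(2 + 1/3) = 14/3; numerator = -4(-3) - 2(1) = 10; a_2 = (10)/(14/3) = 15/7
  n = 3: D(3) = 3(3 + 1/3) = 10; numerator = -4(15/7) - 2(-3) = -18/7; a_3 = (-18/7)/(10) = -9/35
  n = 4: D(4) = 4(4 + 1/3) = 52/3; numerator = -4(-9/35) - 2(15/7) = -114/35; a_4 = (-114/35)/(52/3) = -171/910
  n = 5: D(5) = 5(5 + 1/3) = 80/3; numerator = -4(-171/910) - 2(-9/35) = 576/455; a_5 = (576/455)/(80/3) = 108/2275
  n = 6: D(6) = 6(6 + 1/3) = 38; numerator = -4(108/2275) - 2(-171/910) = 423/2275; a_6 = (423/2275)/(38) = 423/86450

r = 7/3; a_0 = 1; a_1 = -3; a_2 = 15/7; a_3 = -9/35; a_4 = -171/910; a_5 = 108/2275; a_6 = 423/86450


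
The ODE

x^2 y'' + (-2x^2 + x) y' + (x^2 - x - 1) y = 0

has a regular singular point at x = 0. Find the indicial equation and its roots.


Divide by x^2 to reach normal form y'' + P_1(x) y' + P_2(x) y = 0 with P_1(x) = -2 + 1/x and P_2(x) = 1 - 1/x - 1/x^2.
x = 0 is a singular point because the y'-coefficient -2 + 1/x has a pole at x = 0 and the y-coefficient 1 - 1/x - 1/x^2 has a pole at x = 0.
It is a regular singular point because x P_1(x) = p(x) = 1 - 2x and x^2 P_2(x) = q(x) = x^2 - x - 1 are polynomials, hence analytic at x = 0.
p(0) = 1,  q(0) = -1.
Indicial equation: r(r-1) + p(0) r + q(0) = 0, i.e. r^2 + (p(0) - 1) r + q(0) = 0, i.e. r^2 - 1 = 0.
Discriminant: (0)^2 - 4(-1) = 4, so r = (0 ± 2)/2.
Solving: r_1 = 1, r_2 = -1.

indicial: r^2 - 1 = 0; roots r_1 = 1, r_2 = -1


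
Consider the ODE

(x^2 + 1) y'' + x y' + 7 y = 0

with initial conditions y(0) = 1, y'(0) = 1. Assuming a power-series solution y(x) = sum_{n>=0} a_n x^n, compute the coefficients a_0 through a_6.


Ansatz: y(x) = sum_{n>=0} a_n x^n, so y'(x) = sum_{n>=1} n a_n x^(n-1) and y''(x) = sum_{n>=2} n(n-1) a_n x^(n-2).
Substitute into P(x) y'' + Q(x) y' + R(x) y = 0 with P(x) = x^2 + 1, Q(x) = x, R(x) = 7, and match powers of x.
Initial conditions: a_0 = 1, a_1 = 1.
Setting the coefficient of each power of x to zero and solving order by order (substituting the coefficients already found):
  x^0: 2 a_2 + 7 a_0 = 0  ->  2 a_2 = -7 a_0 = -7  ->  a_2 = -7/2
  x^1: 6 a_3 + 8 a_1 = 0  ->  6 a_3 = -8 a_1 = -8  ->  a_3 = -4/3
  x^2: 12 a_4 + 11 a_2 = 0  ->  12 a_4 = -11 a_2 = 77/2  ->  a_4 = 77/24
  x^3: 20 a_5 + 16 a_3 = 0  ->  20 a_5 = -16 a_3 = 64/3  ->  a_5 = 16/15
  x^4: 30 a_6 + 23 a_4 = 0  ->  30 a_6 = -23 a_4 = -1771/24  ->  a_6 = -1771/720
Truncated series: y(x) = 1 + x - (7/2) x^2 - (4/3) x^3 + (77/24) x^4 + (16/15) x^5 - (1771/720) x^6 + O(x^7).

a_0 = 1; a_1 = 1; a_2 = -7/2; a_3 = -4/3; a_4 = 77/24; a_5 = 16/15; a_6 = -1771/720


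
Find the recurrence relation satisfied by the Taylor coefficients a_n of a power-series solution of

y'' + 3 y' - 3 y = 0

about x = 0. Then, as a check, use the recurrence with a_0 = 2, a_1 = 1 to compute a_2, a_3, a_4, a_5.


Substitute y = sum_n a_n x^n.
y''(x) has coefficient (n+2)(n+1) a_{n+2} at x^n;
3 y'(x) has coefficient 3 (n+1) a_{n+1} at x^n;
-3 y(x) has coefficient -3 a_n at x^n.
Matching x^n: (n+2)(n+1) a_{n+2} + 3 (n+1) a_{n+1} - 3 a_n = 0.
Thus a_{n+2} = [-3 (n+1) a_{n+1} + 3 a_n] / ((n+1)(n+2)).

Check with a_0 = 2, a_1 = 1 (apply the recurrence for n = 0, 1, 2, 3): a_0 = 2, a_1 = 1, a_2 = 3/2, a_3 = -1, a_4 = 9/8, a_5 = -33/40.

a_(n+2) = [-3 (n+1) a_(n+1) + 3 a_n] / ((n+1)(n+2)); check: a_0 = 2, a_1 = 1, a_2 = 3/2, a_3 = -1, a_4 = 9/8, a_5 = -33/40


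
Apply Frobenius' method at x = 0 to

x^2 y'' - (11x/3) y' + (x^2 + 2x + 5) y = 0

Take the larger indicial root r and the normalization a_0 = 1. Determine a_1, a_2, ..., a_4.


Write in Frobenius form y'' + (p(x)/x) y' + (q(x)/x^2) y = 0:
  p(x) = -11/3,  q(x) = x^2 + 2x + 5.
Indicial equation: r(r-1) + (-11/3) r + (5) = 0 -> roots r_1 = 3, r_2 = 5/3.
Take r = r_1 = 3. Let y(x) = x^r sum_{n>=0} a_n x^n with a_0 = 1.
Substitute y = x^r sum a_n x^n and match x^{r+n}. The recurrence is
  D(n) a_n + 2 a_{n-1} + 1 a_{n-2} = 0,  where D(n) = (r+n)(r+n-1) + (-11/3)(r+n) + (5).
  a_n = [-2 a_{n-1} - 1 a_{n-2}] / D(n).
Since the indicial polynomial factors as (r - r_1)(r - r_2), D(n) = (r_1 + n - r_1)(r_1 + n - r_2) = n(n + 4/3).
Evaluating step by step (a_0 = 1):
  n = 1: D(1) = 1(1 + 4/3) = 7/3; numerator = -2(1) = -2; a_1 = (-2)/(7/3) = -6/7
  n = 2: D(2) = 2(2 + 4/3) = 20/3; numerator = -2(-6/7) - 1(1) = 5/7; a_2 = (5/7)/(20/3) = 3/28
  n = 3: D(3) = 3(3 + 4/3) = 13; numerator = -2(3/28) - 1(-6/7) = 9/14; a_3 = (9/14)/(13) = 9/182
  n = 4: D(4) = 4(4 + 4/3) = 64/3; numerator = -2(9/182) - 1(3/28) = -75/364; a_4 = (-75/364)/(64/3) = -225/23296

r = 3; a_0 = 1; a_1 = -6/7; a_2 = 3/28; a_3 = 9/182; a_4 = -225/23296


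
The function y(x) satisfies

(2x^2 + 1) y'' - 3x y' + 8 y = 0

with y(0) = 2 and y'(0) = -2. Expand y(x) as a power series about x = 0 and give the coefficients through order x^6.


Ansatz: y(x) = sum_{n>=0} a_n x^n, so y'(x) = sum_{n>=1} n a_n x^(n-1) and y''(x) = sum_{n>=2} n(n-1) a_n x^(n-2).
Substitute into P(x) y'' + Q(x) y' + R(x) y = 0 with P(x) = 2x^2 + 1, Q(x) = -3x, R(x) = 8, and match powers of x.
Initial conditions: a_0 = 2, a_1 = -2.
Setting the coefficient of each power of x to zero and solving order by order (substituting the coefficients already found):
  x^0: 2 a_2 + 8 a_0 = 0  ->  2 a_2 = -8 a_0 = -16  ->  a_2 = -8
  x^1: 6 a_3 + 5 a_1 = 0  ->  6 a_3 = -5 a_1 = 10  ->  a_3 = 5/3
  x^2: 12 a_4 + 6 a_2 = 0  ->  12 a_4 = -6 a_2 = 48  ->  a_4 = 4
  x^3: 20 a_5 + 11 a_3 = 0  ->  20 a_5 = -11 a_3 = -55/3  ->  a_5 = -11/12
  x^4: 30 a_6 + 20 a_4 = 0  ->  30 a_6 = -20 a_4 = -80  ->  a_6 = -8/3
Truncated series: y(x) = 2 - 2 x - 8 x^2 + (5/3) x^3 + 4 x^4 - (11/12) x^5 - (8/3) x^6 + O(x^7).

a_0 = 2; a_1 = -2; a_2 = -8; a_3 = 5/3; a_4 = 4; a_5 = -11/12; a_6 = -8/3


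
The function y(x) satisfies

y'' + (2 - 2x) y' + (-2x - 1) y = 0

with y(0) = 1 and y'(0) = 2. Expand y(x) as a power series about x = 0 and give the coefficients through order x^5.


Ansatz: y(x) = sum_{n>=0} a_n x^n, so y'(x) = sum_{n>=1} n a_n x^(n-1) and y''(x) = sum_{n>=2} n(n-1) a_n x^(n-2).
Substitute into P(x) y'' + Q(x) y' + R(x) y = 0 with P(x) = 1, Q(x) = 2 - 2x, R(x) = -2x - 1, and match powers of x.
Initial conditions: a_0 = 1, a_1 = 2.
Setting the coefficient of each power of x to zero and solving order by order (substituting the coefficients already found):
  x^0: 2 a_2 + 2 a_1 - a_0 = 0  ->  2 a_2 = -2 a_1 + a_0 = -3  ->  a_2 = -3/2
  x^1: 6 a_3 + 4 a_2 - 3 a_1 - 2 a_0 = 0  ->  6 a_3 = -4 a_2 + 3 a_1 + 2 a_0 = 14  ->  a_3 = 7/3
  x^2: 12 a_4 + 6 a_3 - 5 a_2 - 2 a_1 = 0  ->  12 a_4 = -6 a_3 + 5 a_2 + 2 a_1 = -35/2  ->  a_4 = -35/24
  x^3: 20 a_5 + 8 a_4 - 7 a_3 - 2 a_2 = 0  ->  20 a_5 = -8 a_4 + 7 a_3 + 2 a_2 = 25  ->  a_5 = 5/4
Truncated series: y(x) = 1 + 2 x - (3/2) x^2 + (7/3) x^3 - (35/24) x^4 + (5/4) x^5 + O(x^6).

a_0 = 1; a_1 = 2; a_2 = -3/2; a_3 = 7/3; a_4 = -35/24; a_5 = 5/4


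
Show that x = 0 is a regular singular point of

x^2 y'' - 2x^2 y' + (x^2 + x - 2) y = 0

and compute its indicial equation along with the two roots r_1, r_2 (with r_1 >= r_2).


Divide by x^2 to reach normal form y'' + P_1(x) y' + P_2(x) y = 0 with P_1(x) = -2 and P_2(x) = 1 + 1/x - 2/x^2.
x = 0 is a singular point because the y-coefficient 1 + 1/x - 2/x^2 has a pole at x = 0.
It is a regular singular point because x P_1(x) = p(x) = -2x and x^2 P_2(x) = q(x) = x^2 + x - 2 are polynomials, hence analytic at x = 0.
p(0) = 0,  q(0) = -2.
Indicial equation: r(r-1) + p(0) r + q(0) = 0, i.e. r^2 + (p(0) - 1) r + q(0) = 0, i.e. r^2 - 1 r - 2 = 0.
Discriminant: (-1)^2 - 4(-2) = 9, so r = (1 ± 3)/2.
Solving: r_1 = 2, r_2 = -1.

indicial: r^2 - 1 r - 2 = 0; roots r_1 = 2, r_2 = -1


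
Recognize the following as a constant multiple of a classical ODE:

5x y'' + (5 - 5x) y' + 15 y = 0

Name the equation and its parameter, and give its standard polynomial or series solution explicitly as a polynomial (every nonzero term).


All three coefficients share the factor 5; dividing through by 5 gives  x y'' + (1 - x) y' + 3 y = 0.
This matches the Laguerre equation x y'' + (1 - x) y' + n y = 0 with n = 3; the polynomial solution is L_3(x).
With y = sum_k a_k x^k, matching x^k gives (k+1)k a_{k+1} + (k+1) a_{k+1} - k a_k + n a_k = 0, i.e. (k+1)^2 a_{k+1} = (k - n) a_k = (k - 3) a_k. The right side vanishes at k = 3, so the series terminates at degree 3.
Standard normalization L_n(0) = 1 gives a_0 = 1. Work upward with a_{k+1} = (k - 3) a_k / (k+1)^2:
  a_1 = (0 - 3)(1) / 1^2 = -3/1 = -3
  a_2 = (1 - 3)(-3) / 2^2 = 6/4 = 3/2
  a_3 = (2 - 3)(3/2) / 3^2 = (-3/2)/9 = -1/6
Hence L_3(x) = -x^3/6 + 3 x^2/2 - 3 x + 1.

L_3(x); series = -x^3/6 + 3 x^2/2 - 3 x + 1


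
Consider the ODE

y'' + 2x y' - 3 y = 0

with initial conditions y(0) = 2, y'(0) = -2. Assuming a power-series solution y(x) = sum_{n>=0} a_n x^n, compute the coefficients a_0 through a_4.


Ansatz: y(x) = sum_{n>=0} a_n x^n, so y'(x) = sum_{n>=1} n a_n x^(n-1) and y''(x) = sum_{n>=2} n(n-1) a_n x^(n-2).
Substitute into P(x) y'' + Q(x) y' + R(x) y = 0 with P(x) = 1, Q(x) = 2x, R(x) = -3, and match powers of x.
Initial conditions: a_0 = 2, a_1 = -2.
Setting the coefficient of each power of x to zero and solving order by order (substituting the coefficients already found):
  x^0: 2 a_2 - 3 a_0 = 0  ->  2 a_2 = 3 a_0 = 6  ->  a_2 = 3
  x^1: 6 a_3 - a_1 = 0  ->  6 a_3 = a_1 = -2  ->  a_3 = -1/3
  x^2: 12 a_4 + a_2 = 0  ->  12 a_4 = -a_2 = -3  ->  a_4 = -1/4
Truncated series: y(x) = 2 - 2 x + 3 x^2 - (1/3) x^3 - (1/4) x^4 + O(x^5).

a_0 = 2; a_1 = -2; a_2 = 3; a_3 = -1/3; a_4 = -1/4


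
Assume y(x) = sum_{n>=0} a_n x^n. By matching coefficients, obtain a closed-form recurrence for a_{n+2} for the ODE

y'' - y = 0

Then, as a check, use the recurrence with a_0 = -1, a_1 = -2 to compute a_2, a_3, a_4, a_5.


Substitute y = sum_n a_n x^n into y'' + (const) y = 0.
y''(x) = sum_{n>=0} (n+2)(n+1) a_{n+2} x^n.
The ODE becomes sum_n [(n+2)(n+1) a_{n+2} - 1 a_n] x^n = 0.
Setting each coefficient to zero gives the recurrence:
  (n+2)(n+1) a_{n+2} - 1 a_n = 0,
  a_{n+2} = 1 / ((n+1)(n+2)) a_n.

Check with a_0 = -1, a_1 = -2 (apply the recurrence for n = 0, 1, 2, 3): a_0 = -1, a_1 = -2, a_2 = -1/2, a_3 = -1/3, a_4 = -1/24, a_5 = -1/60.

a_{n+2} = 1/((n+1)(n+2)) * a_n; check: a_0 = -1, a_1 = -2, a_2 = -1/2, a_3 = -1/3, a_4 = -1/24, a_5 = -1/60


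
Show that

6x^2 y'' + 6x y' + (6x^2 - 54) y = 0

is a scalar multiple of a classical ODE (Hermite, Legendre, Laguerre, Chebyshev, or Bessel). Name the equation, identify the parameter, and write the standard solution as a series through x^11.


All three coefficients share the factor 6; dividing through by 6 gives  x^2 y'' + x y' + (x^2 - 9) y = 0.
This matches the Bessel equation x^2 y'' + x y' + (x^2 - nu^2) y = 0 with nu^2 = 9, so nu = 3; the solution bounded at x = 0 is J_3(x).
Frobenius at x = 0: indicial roots ±nu; for r = nu the recurrence k(k + 2nu) c_k = -c_{k-2} gives the standard series J_nu(x) = sum_{k>=0} (-1)^k / (k! (k+nu)!) (x/2)^(2k+nu). Evaluate the first 5 terms:
  k = 0: (-1)^0 / (0! * 3! * 2^3) x^3 = 1/(1*6*8) x^3 = (1/48) x^3
  k = 1: (-1)^1 / (1! * 4! * 2^5) x^5 = -1/(1*24*32) x^5 = (-1/768) x^5
  k = 2: (-1)^2 / (2! * 5! * 2^7) x^7 = 1/(2*120*128) x^7 = (1/30720) x^7
  k = 3: (-1)^3 / (3! * 6! * 2^9) x^9 = -1/(6*720*512) x^9 = (-1/2211840) x^9
  k = 4: (-1)^4 / (4! * 7! * 2^11) x^11 = 1/(24*5040*2048) x^11 = (1/247726080) x^11
Hence J_3(x) = x^11/247726080 - x^9/2211840 + x^7/30720 - x^5/768 + x^3/48 + ....

J_3(x); series = x^11/247726080 - x^9/2211840 + x^7/30720 - x^5/768 + x^3/48


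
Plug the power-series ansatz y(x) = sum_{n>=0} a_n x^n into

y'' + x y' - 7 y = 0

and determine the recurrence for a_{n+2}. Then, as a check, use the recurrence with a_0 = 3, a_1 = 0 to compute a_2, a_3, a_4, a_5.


Substitute y = sum_n a_n x^n.
y''(x) has coefficient (n+2)(n+1) a_{n+2} at x^n;
x y'(x) has coefficient n a_n at x^n (shift);
-7 y(x) has coefficient -7 a_n at x^n.
Matching x^n: (n+2)(n+1) a_{n+2} + (n - 7) a_n = 0.
Thus a_{n+2} = (-n + 7) / ((n+1)(n+2)) * a_n.

Check with a_0 = 3, a_1 = 0 (apply the recurrence for n = 0, 1, 2, 3): a_0 = 3, a_1 = 0, a_2 = 21/2, a_3 = 0, a_4 = 35/8, a_5 = 0.

a_(n+2) = (-n + 7) / ((n+1)(n+2)) * a_n; check: a_0 = 3, a_1 = 0, a_2 = 21/2, a_3 = 0, a_4 = 35/8, a_5 = 0


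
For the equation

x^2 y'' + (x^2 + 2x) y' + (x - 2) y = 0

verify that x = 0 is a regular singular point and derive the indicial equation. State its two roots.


Divide by x^2 to reach normal form y'' + P_1(x) y' + P_2(x) y = 0 with P_1(x) = 1 + 2/x and P_2(x) = 1/x - 2/x^2.
x = 0 is a singular point because the y'-coefficient 1 + 2/x has a pole at x = 0 and the y-coefficient 1/x - 2/x^2 has a pole at x = 0.
It is a regular singular point because x P_1(x) = p(x) = x + 2 and x^2 P_2(x) = q(x) = x - 2 are polynomials, hence analytic at x = 0.
p(0) = 2,  q(0) = -2.
Indicial equation: r(r-1) + p(0) r + q(0) = 0, i.e. r^2 + (p(0) - 1) r + q(0) = 0, i.e. r^2 + 1 r - 2 = 0.
Discriminant: (1)^2 - 4(-2) = 9, so r = (-1 ± 3)/2.
Solving: r_1 = 1, r_2 = -2.

indicial: r^2 + 1 r - 2 = 0; roots r_1 = 1, r_2 = -2


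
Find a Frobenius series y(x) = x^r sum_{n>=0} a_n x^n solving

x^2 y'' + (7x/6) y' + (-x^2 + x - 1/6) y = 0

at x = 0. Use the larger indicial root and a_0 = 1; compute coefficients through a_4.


Write in Frobenius form y'' + (p(x)/x) y' + (q(x)/x^2) y = 0:
  p(x) = 7/6,  q(x) = -x^2 + x - 1/6.
Indicial equation: r(r-1) + (7/6) r + (-1/6) = 0 -> roots r_1 = 1/3, r_2 = -1/2.
Take r = r_1 = 1/3. Let y(x) = x^r sum_{n>=0} a_n x^n with a_0 = 1.
Substitute y = x^r sum a_n x^n and match x^{r+n}. The recurrence is
  D(n) a_n + 1 a_{n-1} - 1 a_{n-2} = 0,  where D(n) = (r+n)(r+n-1) + (7/6)(r+n) + (-1/6).
  a_n = [-1 a_{n-1} + 1 a_{n-2}] / D(n).
Since the indicial polynomial factors as (r - r_1)(r - r_2), D(n) = (r_1 + n - r_1)(r_1 + n - r_2) = n(n + 5/6).
Evaluating step by step (a_0 = 1):
  n = 1: D(1) = 1(1 + 5/6) = 11/6; numerator = -1(1) = -1; a_1 = (-1)/(11/6) = -6/11
  n = 2: D(2) = 2(2 + 5/6) = 17/3; numerator = -1(-6/11) + 1(1) = 17/11; a_2 = (17/11)/(17/3) = 3/11
  n = 3: D(3) = 3(3 + 5/6) = 23/2; numerator = -1(3/11) + 1(-6/11) = -9/11; a_3 = (-9/11)/(23/2) = -18/253
  n = 4: D(4) = 4(4 + 5/6) = 58/3; numerator = -1(-18/253) + 1(3/11) = 87/253; a_4 = (87/253)/(58/3) = 9/506

r = 1/3; a_0 = 1; a_1 = -6/11; a_2 = 3/11; a_3 = -18/253; a_4 = 9/506


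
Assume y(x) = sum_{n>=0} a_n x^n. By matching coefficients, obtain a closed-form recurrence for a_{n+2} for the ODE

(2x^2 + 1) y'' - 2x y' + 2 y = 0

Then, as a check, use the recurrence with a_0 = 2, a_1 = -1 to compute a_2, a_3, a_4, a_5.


Substitute y = sum_n a_n x^n.
(1 + 2 x^2) y'' contributes (n+2)(n+1) a_{n+2} + 2 n(n-1) a_n at x^n.
-2 x y'(x) contributes -2 n a_n at x^n.
2 y(x) contributes 2 a_n at x^n.
Matching x^n: (n+2)(n+1) a_{n+2} + (2 n(n-1) - 2 n + 2) a_n = 0.
Thus a_{n+2} = (-2 n(n-1) + 2 n - 2) / ((n+1)(n+2)) * a_n.

Check with a_0 = 2, a_1 = -1 (apply the recurrence for n = 0, 1, 2, 3): a_0 = 2, a_1 = -1, a_2 = -2, a_3 = 0, a_4 = 1/3, a_5 = 0.

a_(n+2) = (-2 n(n-1) + 2 n - 2) / ((n+1)(n+2)) * a_n; check: a_0 = 2, a_1 = -1, a_2 = -2, a_3 = 0, a_4 = 1/3, a_5 = 0


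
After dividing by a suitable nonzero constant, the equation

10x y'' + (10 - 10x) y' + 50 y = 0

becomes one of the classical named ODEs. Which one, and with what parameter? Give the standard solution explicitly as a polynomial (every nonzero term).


All three coefficients share the factor 10; dividing through by 10 gives  x y'' + (1 - x) y' + 5 y = 0.
This matches the Laguerre equation x y'' + (1 - x) y' + n y = 0 with n = 5; the polynomial solution is L_5(x).
With y = sum_k a_k x^k, matching x^k gives (k+1)k a_{k+1} + (k+1) a_{k+1} - k a_k + n a_k = 0, i.e. (k+1)^2 a_{k+1} = (k - n) a_k = (k - 5) a_k. The right side vanishes at k = 5, so the series terminates at degree 5.
Standard normalization L_n(0) = 1 gives a_0 = 1. Work upward with a_{k+1} = (k - 5) a_k / (k+1)^2:
  a_1 = (0 - 5)(1) / 1^2 = -5/1 = -5
  a_2 = (1 - 5)(-5) / 2^2 = 20/4 = 5
  a_3 = (2 - 5)(5) / 3^2 = -15/9 = -5/3
  a_4 = (3 - 5)(-5/3) / 4^2 = (10/3)/16 = 5/24
  a_5 = (4 - 5)(5/24) / 5^2 = (-5/24)/25 = -1/120
Hence L_5(x) = -x^5/120 + 5 x^4/24 - 5 x^3/3 + 5 x^2 - 5 x + 1.

L_5(x); series = -x^5/120 + 5 x^4/24 - 5 x^3/3 + 5 x^2 - 5 x + 1


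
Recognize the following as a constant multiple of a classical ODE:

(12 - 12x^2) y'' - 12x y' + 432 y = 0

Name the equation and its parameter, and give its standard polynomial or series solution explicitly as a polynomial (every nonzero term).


All three coefficients share the factor 12; dividing through by 12 gives  (1 - x^2) y'' - x y' + 36 y = 0.
This matches the Chebyshev equation (1 - x^2) y'' - x y' + n^2 y = 0 (note the -x y' term, not -2x y') with n^2 = 36, so n = 6; the polynomial solution is T_6(x).
With y = sum_k a_k x^k, matching x^k gives (k+2)(k+1) a_{k+2} = (k^2 - n^2) a_k = (k - 6)(k + 6) a_k. The right side vanishes at k = 6, so the series with the parity of 6 terminates at degree 6.
Standard normalization: leading coefficient of T_n is 2^(n-1), so a_6 = 2^5 = 32. Work downward with a_k = (k+1)(k+2) a_{k+2} / ((k - 6)(k + 6)):
  a_4 = (5)(6)(32) / ((4 - 6)(4 + 6)) = 960/(-20) = -48
  a_2 = (3)(4)(-48) / ((2 - 6)(2 + 6)) = -576/(-32) = 18
  a_0 = (1)(2)(18) / ((0 - 6)(0 + 6)) = 36/(-36) = -1
Hence T_6(x) = 32 x^6 - 48 x^4 + 18 x^2 - 1.

T_6(x); series = 32 x^6 - 48 x^4 + 18 x^2 - 1


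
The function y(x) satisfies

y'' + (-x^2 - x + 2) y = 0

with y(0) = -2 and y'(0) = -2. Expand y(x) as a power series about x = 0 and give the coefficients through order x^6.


Ansatz: y(x) = sum_{n>=0} a_n x^n, so y'(x) = sum_{n>=1} n a_n x^(n-1) and y''(x) = sum_{n>=2} n(n-1) a_n x^(n-2).
Substitute into P(x) y'' + Q(x) y' + R(x) y = 0 with P(x) = 1, Q(x) = 0, R(x) = -x^2 - x + 2, and match powers of x.
Initial conditions: a_0 = -2, a_1 = -2.
Setting the coefficient of each power of x to zero and solving order by order (substituting the coefficients already found):
  x^0: 2 a_2 + 2 a_0 = 0  ->  2 a_2 = -2 a_0 = 4  ->  a_2 = 2
  x^1: 6 a_3 + 2 a_1 - a_0 = 0  ->  6 a_3 = -2 a_1 + a_0 = 2  ->  a_3 = 1/3
  x^2: 12 a_4 + 2 a_2 - a_1 - a_0 = 0  ->  12 a_4 = -2 a_2 + a_1 + a_0 = -8  ->  a_4 = -2/3
  x^3: 20 a_5 + 2 a_3 - a_2 - a_1 = 0  ->  20 a_5 = -2 a_3 + a_2 + a_1 = -2/3  ->  a_5 = -1/30
  x^4: 30 a_6 + 2 a_4 - a_3 - a_2 = 0  ->  30 a_6 = -2 a_4 + a_3 + a_2 = 11/3  ->  a_6 = 11/90
Truncated series: y(x) = -2 - 2 x + 2 x^2 + (1/3) x^3 - (2/3) x^4 - (1/30) x^5 + (11/90) x^6 + O(x^7).

a_0 = -2; a_1 = -2; a_2 = 2; a_3 = 1/3; a_4 = -2/3; a_5 = -1/30; a_6 = 11/90


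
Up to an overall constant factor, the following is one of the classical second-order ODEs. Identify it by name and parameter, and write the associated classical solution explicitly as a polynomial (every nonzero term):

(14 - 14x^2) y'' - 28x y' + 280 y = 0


All three coefficients share the factor 14; dividing through by 14 gives  (1 - x^2) y'' - 2x y' + 20 y = 0.
This matches the Legendre equation (1 - x^2) y'' - 2x y' + n(n+1) y = 0 (note the -2x y' term) with n(n+1) = 20, so n = 4; the polynomial solution is P_4(x).
With y = sum_k a_k x^k, matching x^k gives (k+2)(k+1) a_{k+2} = [k(k+1) - n(n+1)] a_k = (k - 4)(k + 5) a_k. The right side vanishes at k = 4, so the series with the parity of 4 terminates at degree 4.
Standard normalization (P_n(1) = 1): leading coefficient (2n)!/(2^n (n!)^2) = 40320/(16*576) = 35/8, so a_4 = 35/8. Work downward with a_k = (k+1)(k+2) a_{k+2} / ((k - 4)(k + 5)):
  a_2 = (3)(4)(35/8) / ((2 - 4)(2 + 5)) = (105/2)/(-14) = -15/4
  a_0 = (1)(2)(-15/4) / ((0 - 4)(0 + 5)) = (-15/2)/(-20) = 3/8
Hence P_4(x) = 35 x^4/8 - 15 x^2/4 + 3/8.

P_4(x); series = 35 x^4/8 - 15 x^2/4 + 3/8


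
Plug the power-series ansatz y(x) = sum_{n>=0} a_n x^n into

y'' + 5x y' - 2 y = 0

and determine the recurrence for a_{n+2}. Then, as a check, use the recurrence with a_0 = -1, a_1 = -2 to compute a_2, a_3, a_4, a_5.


Substitute y = sum_n a_n x^n.
y''(x) has coefficient (n+2)(n+1) a_{n+2} at x^n;
5 x y'(x) has coefficient 5 n a_n at x^n (shift);
-2 y(x) has coefficient -2 a_n at x^n.
Matching x^n: (n+2)(n+1) a_{n+2} + (5n - 2) a_n = 0.
Thus a_{n+2} = (-5n + 2) / ((n+1)(n+2)) * a_n.

Check with a_0 = -1, a_1 = -2 (apply the recurrence for n = 0, 1, 2, 3): a_0 = -1, a_1 = -2, a_2 = -1, a_3 = 1, a_4 = 2/3, a_5 = -13/20.

a_(n+2) = (-5n + 2) / ((n+1)(n+2)) * a_n; check: a_0 = -1, a_1 = -2, a_2 = -1, a_3 = 1, a_4 = 2/3, a_5 = -13/20


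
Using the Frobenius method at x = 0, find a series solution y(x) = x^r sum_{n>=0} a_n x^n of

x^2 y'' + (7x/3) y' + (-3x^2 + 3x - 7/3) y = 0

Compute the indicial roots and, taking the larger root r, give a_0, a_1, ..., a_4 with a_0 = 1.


Write in Frobenius form y'' + (p(x)/x) y' + (q(x)/x^2) y = 0:
  p(x) = 7/3,  q(x) = -3x^2 + 3x - 7/3.
Indicial equation: r(r-1) + (7/3) r + (-7/3) = 0 -> roots r_1 = 1, r_2 = -7/3.
Take r = r_1 = 1. Let y(x) = x^r sum_{n>=0} a_n x^n with a_0 = 1.
Substitute y = x^r sum a_n x^n and match x^{r+n}. The recurrence is
  D(n) a_n + 3 a_{n-1} - 3 a_{n-2} = 0,  where D(n) = (r+n)(r+n-1) + (7/3)(r+n) + (-7/3).
  a_n = [-3 a_{n-1} + 3 a_{n-2}] / D(n).
Since the indicial polynomial factors as (r - r_1)(r - r_2), D(n) = (r_1 + n - r_1)(r_1 + n - r_2) = n(n + 10/3).
Evaluating step by step (a_0 = 1):
  n = 1: D(1) = 1(1 + 10/3) = 13/3; numerator = -3(1) = -3; a_1 = (-3)/(13/3) = -9/13
  n = 2: D(2) = 2(2 + 10/3) = 32/3; numerator = -3(-9/13) + 3(1) = 66/13; a_2 = (66/13)/(32/3) = 99/208
  n = 3: D(3) = 3(3 + 10/3) = 19; numerator = -3(99/208) + 3(-9/13) = -729/208; a_3 = (-729/208)/(19) = -729/3952
  n = 4: D(4) = 4(4 + 10/3) = 88/3; numerator = -3(-729/3952) + 3(99/208) = 3915/1976; a_4 = (3915/1976)/(88/3) = 11745/173888

r = 1; a_0 = 1; a_1 = -9/13; a_2 = 99/208; a_3 = -729/3952; a_4 = 11745/173888


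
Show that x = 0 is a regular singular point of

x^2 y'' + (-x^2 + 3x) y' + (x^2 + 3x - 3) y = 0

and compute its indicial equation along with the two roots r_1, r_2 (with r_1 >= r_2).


Divide by x^2 to reach normal form y'' + P_1(x) y' + P_2(x) y = 0 with P_1(x) = -1 + 3/x and P_2(x) = 1 + 3/x - 3/x^2.
x = 0 is a singular point because the y'-coefficient -1 + 3/x has a pole at x = 0 and the y-coefficient 1 + 3/x - 3/x^2 has a pole at x = 0.
It is a regular singular point because x P_1(x) = p(x) = 3 - x and x^2 P_2(x) = q(x) = x^2 + 3x - 3 are polynomials, hence analytic at x = 0.
p(0) = 3,  q(0) = -3.
Indicial equation: r(r-1) + p(0) r + q(0) = 0, i.e. r^2 + (p(0) - 1) r + q(0) = 0, i.e. r^2 + 2 r - 3 = 0.
Discriminant: (2)^2 - 4(-3) = 16, so r = (-2 ± 4)/2.
Solving: r_1 = 1, r_2 = -3.

indicial: r^2 + 2 r - 3 = 0; roots r_1 = 1, r_2 = -3


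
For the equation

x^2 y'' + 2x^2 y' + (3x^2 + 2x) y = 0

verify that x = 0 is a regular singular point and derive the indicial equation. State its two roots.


Divide by x^2 to reach normal form y'' + P_1(x) y' + P_2(x) y = 0 with P_1(x) = 2 and P_2(x) = 3 + 2/x.
x = 0 is a singular point because the y-coefficient 3 + 2/x has a pole at x = 0.
It is a regular singular point because x P_1(x) = p(x) = 2x and x^2 P_2(x) = q(x) = 3x^2 + 2x are polynomials, hence analytic at x = 0.
p(0) = 0,  q(0) = 0.
Indicial equation: r(r-1) + p(0) r + q(0) = 0, i.e. r^2 + (p(0) - 1) r + q(0) = 0, i.e. r^2 - 1 r = 0.
Discriminant: (-1)^2 - 4(0) = 1, so r = (1 ± 1)/2.
Solving: r_1 = 1, r_2 = 0.

indicial: r^2 - 1 r = 0; roots r_1 = 1, r_2 = 0


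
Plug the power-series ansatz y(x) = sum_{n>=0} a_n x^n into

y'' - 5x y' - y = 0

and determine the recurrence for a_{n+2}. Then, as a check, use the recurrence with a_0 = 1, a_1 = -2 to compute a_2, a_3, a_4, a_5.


Substitute y = sum_n a_n x^n.
y''(x) has coefficient (n+2)(n+1) a_{n+2} at x^n;
-5 x y'(x) has coefficient -5 n a_n at x^n (shift);
-y(x) has coefficient -1 a_n at x^n.
Matching x^n: (n+2)(n+1) a_{n+2} + (-5n - 1) a_n = 0.
Thus a_{n+2} = (5n + 1) / ((n+1)(n+2)) * a_n.

Check with a_0 = 1, a_1 = -2 (apply the recurrence for n = 0, 1, 2, 3): a_0 = 1, a_1 = -2, a_2 = 1/2, a_3 = -2, a_4 = 11/24, a_5 = -8/5.

a_(n+2) = (5n + 1) / ((n+1)(n+2)) * a_n; check: a_0 = 1, a_1 = -2, a_2 = 1/2, a_3 = -2, a_4 = 11/24, a_5 = -8/5


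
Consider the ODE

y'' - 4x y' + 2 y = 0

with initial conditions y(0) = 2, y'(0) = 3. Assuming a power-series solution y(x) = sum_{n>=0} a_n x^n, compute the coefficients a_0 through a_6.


Ansatz: y(x) = sum_{n>=0} a_n x^n, so y'(x) = sum_{n>=1} n a_n x^(n-1) and y''(x) = sum_{n>=2} n(n-1) a_n x^(n-2).
Substitute into P(x) y'' + Q(x) y' + R(x) y = 0 with P(x) = 1, Q(x) = -4x, R(x) = 2, and match powers of x.
Initial conditions: a_0 = 2, a_1 = 3.
Setting the coefficient of each power of x to zero and solving order by order (substituting the coefficients already found):
  x^0: 2 a_2 + 2 a_0 = 0  ->  2 a_2 = -2 a_0 = -4  ->  a_2 = -2
  x^1: 6 a_3 - 2 a_1 = 0  ->  6 a_3 = 2 a_1 = 6  ->  a_3 = 1
  x^2: 12 a_4 - 6 a_2 = 0  ->  12 a_4 = 6 a_2 = -12  ->  a_4 = -1
  x^3: 20 a_5 - 10 a_3 = 0  ->  20 a_5 = 10 a_3 = 10  ->  a_5 = 1/2
  x^4: 30 a_6 - 14 a_4 = 0  ->  30 a_6 = 14 a_4 = -14  ->  a_6 = -7/15
Truncated series: y(x) = 2 + 3 x - 2 x^2 + x^3 - x^4 + (1/2) x^5 - (7/15) x^6 + O(x^7).

a_0 = 2; a_1 = 3; a_2 = -2; a_3 = 1; a_4 = -1; a_5 = 1/2; a_6 = -7/15


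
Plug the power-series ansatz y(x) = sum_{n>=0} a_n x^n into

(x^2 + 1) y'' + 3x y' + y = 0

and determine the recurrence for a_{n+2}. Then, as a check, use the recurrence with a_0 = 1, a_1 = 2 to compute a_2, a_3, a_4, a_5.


Substitute y = sum_n a_n x^n.
(1 + 1 x^2) y'' contributes (n+2)(n+1) a_{n+2} + n(n-1) a_n at x^n.
3 x y'(x) contributes 3 n a_n at x^n.
y(x) contributes 1 a_n at x^n.
Matching x^n: (n+2)(n+1) a_{n+2} + (n(n-1) + 3 n + 1) a_n = 0.
Thus a_{n+2} = (-n(n-1) - 3 n - 1) / ((n+1)(n+2)) * a_n.

Check with a_0 = 1, a_1 = 2 (apply the recurrence for n = 0, 1, 2, 3): a_0 = 1, a_1 = 2, a_2 = -1/2, a_3 = -4/3, a_4 = 3/8, a_5 = 16/15.

a_(n+2) = (-n(n-1) - 3 n - 1) / ((n+1)(n+2)) * a_n; check: a_0 = 1, a_1 = 2, a_2 = -1/2, a_3 = -4/3, a_4 = 3/8, a_5 = 16/15
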